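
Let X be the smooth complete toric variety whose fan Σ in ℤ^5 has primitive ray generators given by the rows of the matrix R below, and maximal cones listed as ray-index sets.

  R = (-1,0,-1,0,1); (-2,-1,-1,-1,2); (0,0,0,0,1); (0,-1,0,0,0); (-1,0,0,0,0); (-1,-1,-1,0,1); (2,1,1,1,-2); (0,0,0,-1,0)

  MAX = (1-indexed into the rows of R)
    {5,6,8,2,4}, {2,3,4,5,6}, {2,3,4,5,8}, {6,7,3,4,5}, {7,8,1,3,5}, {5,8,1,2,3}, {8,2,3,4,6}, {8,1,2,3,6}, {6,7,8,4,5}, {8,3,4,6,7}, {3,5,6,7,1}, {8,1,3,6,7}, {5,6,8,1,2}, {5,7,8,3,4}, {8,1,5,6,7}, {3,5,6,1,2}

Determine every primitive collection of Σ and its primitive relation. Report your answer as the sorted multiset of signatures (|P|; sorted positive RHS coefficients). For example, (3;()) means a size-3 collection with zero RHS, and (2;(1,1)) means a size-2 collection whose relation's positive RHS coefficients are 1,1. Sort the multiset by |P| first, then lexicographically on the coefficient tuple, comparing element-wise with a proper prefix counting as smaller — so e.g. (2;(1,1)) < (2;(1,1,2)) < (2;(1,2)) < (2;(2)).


Δ(Σ) — 8 vertices, 3 min non-faces:

  P = {2,7}:  v_{2} + v_{7} = 0 ; sig = (2;())
  P = {1,4}:  v_{1} + v_{4} = v_{6} ; sig = (2;(1))
  P = {3,5,6,8}:  v_{3} + v_{5} + v_{6} + v_{8} = v_{2} ; sig = (4;(1))

Hence PRS(X_Σ) =
    |P|=2: 2 collections, coeffs (), (1)
    |P|=4: 1 collection, coeffs (1)


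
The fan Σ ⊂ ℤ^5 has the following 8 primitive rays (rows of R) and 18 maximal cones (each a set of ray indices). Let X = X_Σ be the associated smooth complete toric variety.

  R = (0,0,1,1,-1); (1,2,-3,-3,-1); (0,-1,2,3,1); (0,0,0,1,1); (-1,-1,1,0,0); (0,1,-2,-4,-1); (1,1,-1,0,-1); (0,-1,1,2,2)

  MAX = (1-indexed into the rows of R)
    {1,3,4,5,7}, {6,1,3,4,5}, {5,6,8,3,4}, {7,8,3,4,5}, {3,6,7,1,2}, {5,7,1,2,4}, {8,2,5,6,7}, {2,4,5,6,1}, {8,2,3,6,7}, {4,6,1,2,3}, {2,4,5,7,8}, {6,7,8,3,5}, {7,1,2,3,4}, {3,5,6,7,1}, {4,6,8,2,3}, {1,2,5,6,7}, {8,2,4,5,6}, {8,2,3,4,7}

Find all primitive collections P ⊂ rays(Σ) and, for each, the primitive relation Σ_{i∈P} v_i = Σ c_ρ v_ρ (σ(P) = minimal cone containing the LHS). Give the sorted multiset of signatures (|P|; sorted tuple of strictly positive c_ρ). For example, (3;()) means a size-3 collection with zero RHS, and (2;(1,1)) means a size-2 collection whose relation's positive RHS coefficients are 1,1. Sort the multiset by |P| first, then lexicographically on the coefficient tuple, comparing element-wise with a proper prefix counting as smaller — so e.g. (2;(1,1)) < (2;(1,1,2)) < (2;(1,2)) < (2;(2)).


The 3 primitive collections of Σ (r=8, n=5):

  P = {1,8}:  v_{1} + v_{8} = v_{3} — sig = (2;(1))
  P = {2,3,5}:  v_{2} + v_{3} + v_{5} = 0 — sig = (3;())
  P = {4,6,7}:  v_{4} + v_{6} + v_{7} = v_{2} — sig = (3;(1))

Signatures (|P|; sorted positive RHS coefficients), sorted:
    (2;(1))
    (3;())
    (3;(1))


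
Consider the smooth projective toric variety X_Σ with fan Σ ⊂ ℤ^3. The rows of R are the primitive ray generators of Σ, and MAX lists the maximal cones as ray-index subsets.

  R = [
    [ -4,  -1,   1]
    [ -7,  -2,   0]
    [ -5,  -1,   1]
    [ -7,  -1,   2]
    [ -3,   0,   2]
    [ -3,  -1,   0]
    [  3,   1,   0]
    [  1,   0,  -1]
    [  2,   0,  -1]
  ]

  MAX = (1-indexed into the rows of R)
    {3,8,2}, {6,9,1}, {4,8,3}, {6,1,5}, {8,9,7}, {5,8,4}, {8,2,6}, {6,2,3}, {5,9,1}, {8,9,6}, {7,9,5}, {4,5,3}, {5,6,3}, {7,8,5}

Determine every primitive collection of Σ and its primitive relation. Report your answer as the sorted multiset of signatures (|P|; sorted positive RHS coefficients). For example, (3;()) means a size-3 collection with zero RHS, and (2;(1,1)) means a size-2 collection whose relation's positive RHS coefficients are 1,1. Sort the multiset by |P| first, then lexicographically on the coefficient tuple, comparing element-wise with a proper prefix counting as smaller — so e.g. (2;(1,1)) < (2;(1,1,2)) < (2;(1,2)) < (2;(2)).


The 20 primitive collections of Σ (r=9, n=3):

  {6,7}:  v_{6} + v_{7} = 0  so sig = (2;())
  {1,8}:  v_{1} + v_{8} = v_{6}  so sig = (2;(1))
  {3,9}:  v_{3} + v_{9} = v_{6}  so sig = (2;(1))
  {4,9}:  v_{4} + v_{9} = v_{3}  so sig = (2;(1))
  {1,7}:  v_{1} + v_{7} = v_{5} + v_{9}  so sig = (2;(1,1))
  {2,7}:  v_{2} + v_{7} = v_{3} + v_{8}  so sig = (2;(1,1))
  {3,7}:  v_{3} + v_{7} = v_{5} + v_{8}  so sig = (2;(1,1))
  {1,4}:  v_{1} + v_{4} = v_{3} + v_{5} + v_{6}  so sig = (2;(1,1,1))
  {1,2}:  v_{1} + v_{2} = v_{3} + 2·v_{6}  so sig = (2;(1,2))
  {1,3}:  v_{1} + v_{3} = v_{5} + 2·v_{6}  so sig = (2;(1,2))
  {2,9}:  v_{2} + v_{9} = 2·v_{6} + v_{8}  so sig = (2;(1,2))
  {2,4}:  v_{2} + v_{4} = 3·v_{3} + v_{8}  so sig = (2;(1,3))
  {2,5}:  v_{2} + v_{5} = 2·v_{3}  so sig = (2;(2))
  {4,6}:  v_{4} + v_{6} = 2·v_{3}  so sig = (2;(2))
  {4,7}:  v_{4} + v_{7} = 2·v_{5} + 2·v_{8}  so sig = (2;(2,2))
  {5,8,9}:  v_{5} + v_{8} + v_{9} = 0  so sig = (3;())
  {3,5,8}:  v_{3} + v_{5} + v_{8} = v_{4}  so sig = (3;(1))
  {3,6,8}:  v_{3} + v_{6} + v_{8} = v_{2}  so sig = (3;(1))
  {5,6,8}:  v_{5} + v_{6} + v_{8} = v_{3}  so sig = (3;(1))
  {5,6,9}:  v_{5} + v_{6} + v_{9} = v_{1}  so sig = (3;(1))

Signatures (|P|; sorted positive RHS coefficients), sorted:
    |P|=2: 15 collections, coeffs (), (1), (1), (1), (1,1), (1,1), (1,1), (1,1,1), (1,2), (1,2), (1,2), (1,3), (2), (2), (2,2)
    |P|=3: 5 collections, coeffs (), (1), (1), (1), (1)


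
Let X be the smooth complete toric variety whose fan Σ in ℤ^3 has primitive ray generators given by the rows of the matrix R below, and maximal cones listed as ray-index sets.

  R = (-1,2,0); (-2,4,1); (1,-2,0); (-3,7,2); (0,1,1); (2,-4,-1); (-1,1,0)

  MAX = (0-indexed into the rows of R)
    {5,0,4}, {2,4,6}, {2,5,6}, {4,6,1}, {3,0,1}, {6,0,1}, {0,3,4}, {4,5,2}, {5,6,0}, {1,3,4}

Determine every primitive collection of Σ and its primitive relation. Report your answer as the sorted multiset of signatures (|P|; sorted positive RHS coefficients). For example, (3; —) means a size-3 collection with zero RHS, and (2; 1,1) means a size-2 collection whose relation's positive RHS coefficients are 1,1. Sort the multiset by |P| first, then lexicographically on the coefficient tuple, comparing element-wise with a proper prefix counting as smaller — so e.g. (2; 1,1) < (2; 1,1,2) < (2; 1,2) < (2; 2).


9 collections generate NE(X_Σ); each relation:

  P = {0,2}:  v_{0} + v_{2} = 0  →  sig = (2; —)
  P = {1,5}:  v_{1} + v_{5} = 0  →  sig = (2; —)
  P = {1,2}:  v_{1} + v_{2} = v_{4} + v_{6}  →  sig = (2; 1,1)
  P = {2,3}:  v_{2} + v_{3} = v_{1} + v_{4}  →  sig = (2; 1,1)
  P = {3,5}:  v_{3} + v_{5} = v_{0} + v_{4}  →  sig = (2; 1,1)
  P = {3,6}:  v_{3} + v_{6} = 2·v_{1}  →  sig = (2; 2)
  P = {0,1,4}:  v_{0} + v_{1} + v_{4} = v_{3}  →  sig = (3; 1)
  P = {0,4,6}:  v_{0} + v_{4} + v_{6} = v_{1}  →  sig = (3; 1)
  P = {4,5,6}:  v_{4} + v_{5} + v_{6} = v_{2}  →  sig = (3; 1)

Hence PRS(X_Σ) =
[(2; —), (2; —), (2; 1,1), (2; 1,1), (2; 1,1), (2; 2), (3; 1), (3; 1), (3; 1)]


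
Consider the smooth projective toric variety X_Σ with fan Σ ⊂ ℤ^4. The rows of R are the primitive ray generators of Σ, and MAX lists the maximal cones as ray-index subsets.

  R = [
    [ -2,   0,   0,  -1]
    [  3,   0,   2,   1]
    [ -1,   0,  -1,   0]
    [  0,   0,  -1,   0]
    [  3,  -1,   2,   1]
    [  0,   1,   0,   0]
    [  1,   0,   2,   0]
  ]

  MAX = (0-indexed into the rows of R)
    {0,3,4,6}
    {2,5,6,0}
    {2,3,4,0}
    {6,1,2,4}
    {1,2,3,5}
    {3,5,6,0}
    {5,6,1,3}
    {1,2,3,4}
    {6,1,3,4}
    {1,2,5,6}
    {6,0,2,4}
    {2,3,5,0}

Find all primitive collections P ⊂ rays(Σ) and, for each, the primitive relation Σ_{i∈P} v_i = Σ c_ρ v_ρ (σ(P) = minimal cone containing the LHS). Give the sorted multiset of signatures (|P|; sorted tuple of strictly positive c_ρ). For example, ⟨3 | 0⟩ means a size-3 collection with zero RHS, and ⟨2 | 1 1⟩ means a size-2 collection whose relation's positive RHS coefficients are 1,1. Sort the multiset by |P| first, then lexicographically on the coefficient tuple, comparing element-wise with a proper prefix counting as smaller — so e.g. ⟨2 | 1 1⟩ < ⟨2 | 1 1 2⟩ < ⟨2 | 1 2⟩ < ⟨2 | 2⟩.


3 collections generate NE(X_Σ); each relation:

  {0,1}:  v_{0} + v_{1} = v_{6} — sig = ⟨2 | 1⟩
  {4,5}:  v_{4} + v_{5} = v_{1} — sig = ⟨2 | 1⟩
  {2,3,6}:  v_{2} + v_{3} + v_{6} = 0 — sig = ⟨3 | 0⟩

so the primitive-relation signature multiset is
    ⟨2 | 1⟩
    ⟨2 | 1⟩
    ⟨3 | 0⟩


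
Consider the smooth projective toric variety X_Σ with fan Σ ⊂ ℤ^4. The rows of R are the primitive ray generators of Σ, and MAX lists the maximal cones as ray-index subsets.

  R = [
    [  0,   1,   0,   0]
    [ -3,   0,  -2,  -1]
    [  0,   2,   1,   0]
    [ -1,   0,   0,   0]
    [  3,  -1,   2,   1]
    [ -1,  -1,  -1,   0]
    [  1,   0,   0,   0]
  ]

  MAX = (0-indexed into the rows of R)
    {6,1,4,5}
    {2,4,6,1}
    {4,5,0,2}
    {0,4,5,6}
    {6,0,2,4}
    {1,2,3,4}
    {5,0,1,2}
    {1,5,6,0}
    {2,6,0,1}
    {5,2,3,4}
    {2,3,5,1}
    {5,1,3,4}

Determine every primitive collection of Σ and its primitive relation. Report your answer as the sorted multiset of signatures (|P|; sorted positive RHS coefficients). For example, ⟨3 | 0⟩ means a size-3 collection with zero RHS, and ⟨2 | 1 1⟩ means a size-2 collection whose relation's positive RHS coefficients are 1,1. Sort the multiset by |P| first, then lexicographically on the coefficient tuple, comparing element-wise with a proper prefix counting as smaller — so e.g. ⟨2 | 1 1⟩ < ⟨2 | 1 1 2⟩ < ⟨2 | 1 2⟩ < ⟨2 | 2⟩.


5 collections generate NE(X_Σ); each relation:

  P = {3,6}:  v_{3} + v_{6} = 0 — sig = ⟨2 | 0⟩
  P = {0,3}:  v_{0} + v_{3} = v_{2} + v_{5} — sig = ⟨2 | 1 1⟩
  P = {0,1,4}:  v_{0} + v_{1} + v_{4} = 0 — sig = ⟨3 | 0⟩
  P = {2,5,6}:  v_{2} + v_{5} + v_{6} = v_{0} — sig = ⟨3 | 1⟩
  P = {1,2,4,5}:  v_{1} + v_{2} + v_{4} + v_{5} = v_{3} — sig = ⟨4 | 1⟩

Signatures (|P|; sorted positive RHS coefficients), sorted:
    |P|=2: 2 collections, coeffs (), (1,1)
    |P|=3: 2 collections, coeffs (), (1)
    |P|=4: 1 collection, coeffs (1)


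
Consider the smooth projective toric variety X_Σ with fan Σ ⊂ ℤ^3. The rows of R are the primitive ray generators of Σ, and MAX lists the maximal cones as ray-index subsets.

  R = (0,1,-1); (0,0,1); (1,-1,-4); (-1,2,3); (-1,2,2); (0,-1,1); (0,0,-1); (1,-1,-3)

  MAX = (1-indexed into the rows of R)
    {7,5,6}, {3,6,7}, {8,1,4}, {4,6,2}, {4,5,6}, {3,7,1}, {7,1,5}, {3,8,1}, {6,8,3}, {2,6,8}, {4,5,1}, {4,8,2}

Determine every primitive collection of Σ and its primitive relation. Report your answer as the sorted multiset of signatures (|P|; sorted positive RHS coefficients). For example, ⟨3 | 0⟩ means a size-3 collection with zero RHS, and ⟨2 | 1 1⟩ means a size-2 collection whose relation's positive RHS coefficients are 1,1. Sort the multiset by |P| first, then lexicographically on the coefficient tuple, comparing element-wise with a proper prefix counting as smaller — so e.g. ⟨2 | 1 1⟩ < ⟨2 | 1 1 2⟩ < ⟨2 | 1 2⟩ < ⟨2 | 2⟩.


Minimal non-faces — 11 found among 8 rays, 12 max cones:

  P={1,6}:  v_{1} + v_{6} = 0  so sig = ⟨2 | 0⟩
  P={2,7}:  v_{2} + v_{7} = 0  so sig = ⟨2 | 0⟩
  P={2,3}:  v_{2} + v_{3} = v_{8}  so sig = ⟨2 | 1⟩
  P={2,5}:  v_{2} + v_{5} = v_{4}  so sig = ⟨2 | 1⟩
  P={3,4}:  v_{3} + v_{4} = v_{1}  so sig = ⟨2 | 1⟩
  P={4,7}:  v_{4} + v_{7} = v_{5}  so sig = ⟨2 | 1⟩
  P={5,8}:  v_{5} + v_{8} = v_{1}  so sig = ⟨2 | 1⟩
  P={7,8}:  v_{7} + v_{8} = v_{3}  so sig = ⟨2 | 1⟩
  P={1,2}:  v_{1} + v_{2} = v_{4} + v_{8}  so sig = ⟨2 | 1 1⟩
  P={3,5}:  v_{3} + v_{5} = v_{1} + v_{7}  so sig = ⟨2 | 1 1⟩
  P={4,6,8}:  v_{4} + v_{6} + v_{8} = v_{2}  so sig = ⟨3 | 1⟩

Hence PRS(X_Σ) =
    ⟨2 | 0⟩
    ⟨2 | 0⟩
    ⟨2 | 1⟩
    ⟨2 | 1⟩
    ⟨2 | 1⟩
    ⟨2 | 1⟩
    ⟨2 | 1⟩
    ⟨2 | 1⟩
    ⟨2 | 1 1⟩
    ⟨2 | 1 1⟩
    ⟨3 | 1⟩


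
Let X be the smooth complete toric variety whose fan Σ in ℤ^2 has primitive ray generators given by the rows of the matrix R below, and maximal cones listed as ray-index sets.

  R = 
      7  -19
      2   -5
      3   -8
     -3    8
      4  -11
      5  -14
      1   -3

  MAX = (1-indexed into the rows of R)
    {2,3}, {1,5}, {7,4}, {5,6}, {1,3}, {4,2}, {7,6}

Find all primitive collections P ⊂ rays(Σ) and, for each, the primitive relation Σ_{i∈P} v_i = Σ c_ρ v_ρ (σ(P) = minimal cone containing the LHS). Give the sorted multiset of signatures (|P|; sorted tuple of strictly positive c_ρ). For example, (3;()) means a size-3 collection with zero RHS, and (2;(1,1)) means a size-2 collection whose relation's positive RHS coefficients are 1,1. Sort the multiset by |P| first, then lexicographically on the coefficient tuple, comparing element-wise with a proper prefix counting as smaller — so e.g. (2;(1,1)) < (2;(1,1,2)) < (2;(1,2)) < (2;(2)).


The 14 primitive collections of Σ (r=7, n=2):

  {3,4}:  v_{3} + v_{4} = 0 ; sig = (2;())
  {1,4}:  v_{1} + v_{4} = v_{5} ; sig = (2;(1))
  {2,6}:  v_{2} + v_{6} = v_{1} ; sig = (2;(1))
  {2,7}:  v_{2} + v_{7} = v_{3} ; sig = (2;(1))
  {3,5}:  v_{3} + v_{5} = v_{1} ; sig = (2;(1))
  {3,7}:  v_{3} + v_{7} = v_{5} ; sig = (2;(1))
  {4,5}:  v_{4} + v_{5} = v_{7} ; sig = (2;(1))
  {5,7}:  v_{5} + v_{7} = v_{6} ; sig = (2;(1))
  {1,7}:  v_{1} + v_{7} = 2·v_{5} ; sig = (2;(2))
  {2,5}:  v_{2} + v_{5} = 2·v_{3} ; sig = (2;(2))
  {3,6}:  v_{3} + v_{6} = 2·v_{5} ; sig = (2;(2))
  {4,6}:  v_{4} + v_{6} = 2·v_{7} ; sig = (2;(2))
  {1,2}:  v_{1} + v_{2} = 3·v_{3} ; sig = (2;(3))
  {1,6}:  v_{1} + v_{6} = 3·v_{5} ; sig = (2;(3))

Signatures (|P|; sorted positive RHS coefficients), sorted:
[(2;()), (2;(1)), (2;(1)), (2;(1)), (2;(1)), (2;(1)), (2;(1)), (2;(1)), (2;(2)), (2;(2)), (2;(2)), (2;(2)), (2;(3)), (2;(3))]


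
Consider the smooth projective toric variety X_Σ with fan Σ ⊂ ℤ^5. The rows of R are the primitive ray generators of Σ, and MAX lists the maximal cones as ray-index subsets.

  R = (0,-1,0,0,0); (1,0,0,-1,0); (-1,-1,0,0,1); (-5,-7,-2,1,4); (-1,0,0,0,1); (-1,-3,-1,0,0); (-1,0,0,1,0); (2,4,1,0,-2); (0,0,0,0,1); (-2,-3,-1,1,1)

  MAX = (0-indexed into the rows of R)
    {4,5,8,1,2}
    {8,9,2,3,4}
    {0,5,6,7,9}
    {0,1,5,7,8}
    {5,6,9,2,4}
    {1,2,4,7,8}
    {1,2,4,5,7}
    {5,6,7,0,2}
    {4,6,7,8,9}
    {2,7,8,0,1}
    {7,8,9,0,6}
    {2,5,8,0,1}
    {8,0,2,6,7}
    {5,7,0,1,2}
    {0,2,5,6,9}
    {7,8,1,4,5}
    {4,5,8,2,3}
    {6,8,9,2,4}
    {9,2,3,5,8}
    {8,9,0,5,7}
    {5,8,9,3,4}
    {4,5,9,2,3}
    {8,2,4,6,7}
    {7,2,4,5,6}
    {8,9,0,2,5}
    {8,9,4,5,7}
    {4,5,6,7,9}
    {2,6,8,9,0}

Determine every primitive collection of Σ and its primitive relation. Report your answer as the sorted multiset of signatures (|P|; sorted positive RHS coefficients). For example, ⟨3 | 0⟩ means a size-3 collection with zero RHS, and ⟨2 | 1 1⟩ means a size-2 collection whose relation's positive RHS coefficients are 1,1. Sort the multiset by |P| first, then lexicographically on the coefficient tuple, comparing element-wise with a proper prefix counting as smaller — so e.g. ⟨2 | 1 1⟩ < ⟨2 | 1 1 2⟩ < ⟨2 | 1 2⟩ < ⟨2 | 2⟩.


The 11 primitive collections of Σ (r=10, n=5):

  • {1,6}:  v_{1} + v_{6} = 0 — sig = ⟨2 | 0⟩
  • {0,4}:  v_{0} + v_{4} = v_{2} — sig = ⟨2 | 1⟩
  • {1,9}:  v_{1} + v_{9} = v_{5} + v_{8} — sig = ⟨2 | 1 1⟩
  • {3,7}:  v_{3} + v_{7} = v_{4} + v_{9} — sig = ⟨2 | 1 1⟩
  • {0,3}:  v_{0} + v_{3} = 2·v_{2} + v_{5} + v_{8} + v_{9} — sig = ⟨2 | 1 1 1 2⟩
  • {3,6}:  v_{3} + v_{6} = v_{2} + v_{4} + 2·v_{9} — sig = ⟨2 | 1 1 2⟩
  • {1,3}:  v_{1} + v_{3} = v_{2} + v_{4} + 2·v_{5} + 2·v_{8} — sig = ⟨2 | 1 1 2 2⟩
  • {2,7,9}:  v_{2} + v_{7} + v_{9} = v_{6} — sig = ⟨3 | 1⟩
  • {5,6,8}:  v_{5} + v_{6} + v_{8} = v_{9} — sig = ⟨3 | 1⟩
  • {2,5,7,8}:  v_{2} + v_{5} + v_{7} + v_{8} = 0 — sig = ⟨4 | 0⟩
  • {2,4,5,8,9}:  v_{2} + v_{4} + v_{5} + v_{8} + v_{9} = v_{3} — sig = ⟨5 | 1⟩

so the primitive-relation signature multiset is
[⟨2 | 0⟩, ⟨2 | 1⟩, ⟨2 | 1 1⟩, ⟨2 | 1 1⟩, ⟨2 | 1 1 1 2⟩, ⟨2 | 1 1 2⟩, ⟨2 | 1 1 2 2⟩, ⟨3 | 1⟩, ⟨3 | 1⟩, ⟨4 | 0⟩, ⟨5 | 1⟩]


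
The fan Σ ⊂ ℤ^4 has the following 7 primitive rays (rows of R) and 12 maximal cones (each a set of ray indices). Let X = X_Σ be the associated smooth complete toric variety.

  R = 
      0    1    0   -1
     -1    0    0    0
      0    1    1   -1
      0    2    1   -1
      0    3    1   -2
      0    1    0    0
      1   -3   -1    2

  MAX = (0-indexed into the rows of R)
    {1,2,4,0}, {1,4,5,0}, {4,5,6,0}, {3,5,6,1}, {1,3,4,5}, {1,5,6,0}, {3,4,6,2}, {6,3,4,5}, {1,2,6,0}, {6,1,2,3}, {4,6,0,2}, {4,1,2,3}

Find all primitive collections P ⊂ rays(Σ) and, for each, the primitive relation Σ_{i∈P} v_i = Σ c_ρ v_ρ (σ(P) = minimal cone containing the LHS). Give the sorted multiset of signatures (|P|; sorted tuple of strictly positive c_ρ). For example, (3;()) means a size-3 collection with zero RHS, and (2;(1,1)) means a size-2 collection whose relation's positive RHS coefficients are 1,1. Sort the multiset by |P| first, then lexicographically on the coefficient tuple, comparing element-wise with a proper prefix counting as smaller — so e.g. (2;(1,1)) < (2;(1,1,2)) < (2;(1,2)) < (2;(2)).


3 minimal non-faces of Δ(Σ) (on 7 rays):

  • {0,3}:  v_{0} + v_{3} = v_{4}  →  sig = (2;(1))
  • {2,5}:  v_{2} + v_{5} = v_{3}  →  sig = (2;(1))
  • {1,4,6}:  v_{1} + v_{4} + v_{6} = 0  →  sig = (3;())

Signatures (|P|; sorted positive RHS coefficients), sorted:
    |P|=2: 2 collections, coeffs (1), (1)
    |P|=3: 1 collection, coeffs ()


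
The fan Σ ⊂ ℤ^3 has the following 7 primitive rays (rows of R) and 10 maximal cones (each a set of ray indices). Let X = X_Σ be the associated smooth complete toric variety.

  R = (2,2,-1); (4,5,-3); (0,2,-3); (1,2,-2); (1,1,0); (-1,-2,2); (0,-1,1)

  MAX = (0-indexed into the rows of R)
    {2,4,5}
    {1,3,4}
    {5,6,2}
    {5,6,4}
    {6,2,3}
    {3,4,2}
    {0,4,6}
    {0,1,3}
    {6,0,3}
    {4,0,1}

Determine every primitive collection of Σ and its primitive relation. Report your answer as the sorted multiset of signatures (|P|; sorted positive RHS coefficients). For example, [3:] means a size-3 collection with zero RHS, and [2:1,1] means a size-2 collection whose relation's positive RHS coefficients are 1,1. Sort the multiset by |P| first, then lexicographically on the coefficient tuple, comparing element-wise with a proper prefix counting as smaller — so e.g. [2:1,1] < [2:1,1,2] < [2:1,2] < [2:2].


Δ(Σ) — 7 vertices, 9 min non-faces:

  P={3,5}:  v_{3} + v_{5} = 0 — sig = [2:]
  P={0,5}:  v_{0} + v_{5} = v_{4} + v_{6} — sig = [2:1,1]
  P={1,5}:  v_{1} + v_{5} = v_{0} + v_{4} — sig = [2:1,1]
  P={1,2}:  v_{1} + v_{2} = 3·v_{3} + v_{4} — sig = [2:1,3]
  P={0,2}:  v_{0} + v_{2} = 2·v_{3} — sig = [2:2]
  P={1,6}:  v_{1} + v_{6} = 2·v_{0} — sig = [2:2]
  P={0,3,4}:  v_{0} + v_{3} + v_{4} = v_{1} — sig = [3:1]
  P={2,4,6}:  v_{2} + v_{4} + v_{6} = v_{3} — sig = [3:1]
  P={3,4,6}:  v_{3} + v_{4} + v_{6} = v_{0} — sig = [3:1]

Sorted signature multiset PRS(X):
{ [2:],  [2:1,1] ×2,  [2:1,3],  [2:2] ×2,  [3:1] ×3 }


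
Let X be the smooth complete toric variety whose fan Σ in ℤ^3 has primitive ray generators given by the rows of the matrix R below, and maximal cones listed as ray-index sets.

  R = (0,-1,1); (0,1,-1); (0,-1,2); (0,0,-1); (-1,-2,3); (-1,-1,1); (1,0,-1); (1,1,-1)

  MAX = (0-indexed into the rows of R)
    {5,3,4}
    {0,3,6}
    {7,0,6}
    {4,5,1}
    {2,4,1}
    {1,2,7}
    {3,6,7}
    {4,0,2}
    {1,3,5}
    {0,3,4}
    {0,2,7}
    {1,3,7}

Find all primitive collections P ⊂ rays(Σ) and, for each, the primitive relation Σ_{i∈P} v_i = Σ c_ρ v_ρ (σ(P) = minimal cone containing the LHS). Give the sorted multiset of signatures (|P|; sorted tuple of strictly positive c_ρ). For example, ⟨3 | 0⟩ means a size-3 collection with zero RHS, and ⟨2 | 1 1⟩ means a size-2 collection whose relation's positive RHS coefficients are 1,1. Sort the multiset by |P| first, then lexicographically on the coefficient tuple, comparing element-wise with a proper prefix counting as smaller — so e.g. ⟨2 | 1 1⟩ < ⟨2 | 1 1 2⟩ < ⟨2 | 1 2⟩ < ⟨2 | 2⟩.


12 collections generate NE(X_Σ); each relation:

  {0,1}:  v_{0} + v_{1} = 0  so sig = ⟨2 | 0⟩
  {5,7}:  v_{5} + v_{7} = 0  so sig = ⟨2 | 0⟩
  {2,3}:  v_{2} + v_{3} = v_{0}  so sig = ⟨2 | 1⟩
  {2,5}:  v_{2} + v_{5} = v_{4}  so sig = ⟨2 | 1⟩
  {4,7}:  v_{4} + v_{7} = v_{2}  so sig = ⟨2 | 1⟩
  {0,5}:  v_{0} + v_{5} = v_{3} + v_{4}  so sig = ⟨2 | 1 1⟩
  {1,6}:  v_{1} + v_{6} = v_{3} + v_{7}  so sig = ⟨2 | 1 1⟩
  {5,6}:  v_{5} + v_{6} = v_{0} + v_{3}  so sig = ⟨2 | 1 1⟩
  {2,6}:  v_{2} + v_{6} = 2·v_{0} + v_{7}  so sig = ⟨2 | 1 2⟩
  {4,6}:  v_{4} + v_{6} = 2·v_{0}  so sig = ⟨2 | 2⟩
  {0,3,7}:  v_{0} + v_{3} + v_{7} = v_{6}  so sig = ⟨3 | 1⟩
  {1,3,4}:  v_{1} + v_{3} + v_{4} = v_{5}  so sig = ⟨3 | 1⟩

so the primitive-relation signature multiset is
    |P|=2: 10 collections, coeffs (), (), (1), (1), (1), (1,1), (1,1), (1,1), (1,2), (2)
    |P|=3: 2 collections, coeffs (1), (1)


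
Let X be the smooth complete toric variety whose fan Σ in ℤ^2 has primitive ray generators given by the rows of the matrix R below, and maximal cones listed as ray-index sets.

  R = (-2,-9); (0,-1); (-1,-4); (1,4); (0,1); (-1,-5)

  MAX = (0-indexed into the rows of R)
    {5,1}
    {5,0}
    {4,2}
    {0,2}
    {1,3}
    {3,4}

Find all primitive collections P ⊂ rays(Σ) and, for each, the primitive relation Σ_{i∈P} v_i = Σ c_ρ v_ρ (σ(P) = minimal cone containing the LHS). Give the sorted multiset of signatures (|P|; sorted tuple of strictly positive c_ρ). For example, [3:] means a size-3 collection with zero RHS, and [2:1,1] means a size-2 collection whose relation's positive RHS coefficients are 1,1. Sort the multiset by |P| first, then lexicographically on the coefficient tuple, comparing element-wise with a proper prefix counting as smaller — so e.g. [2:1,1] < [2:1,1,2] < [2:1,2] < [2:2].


9 collections generate NE(X_Σ); each relation:

  P = {1,4}:  v_{1} + v_{4} = 0  →  sig = [2:]
  P = {2,3}:  v_{2} + v_{3} = 0  →  sig = [2:]
  P = {0,3}:  v_{0} + v_{3} = v_{5}  →  sig = [2:1]
  P = {1,2}:  v_{1} + v_{2} = v_{5}  →  sig = [2:1]
  P = {2,5}:  v_{2} + v_{5} = v_{0}  →  sig = [2:1]
  P = {3,5}:  v_{3} + v_{5} = v_{1}  →  sig = [2:1]
  P = {4,5}:  v_{4} + v_{5} = v_{2}  →  sig = [2:1]
  P = {0,1}:  v_{0} + v_{1} = 2·v_{5}  →  sig = [2:2]
  P = {0,4}:  v_{0} + v_{4} = 2·v_{2}  →  sig = [2:2]

Sorted signature multiset PRS(X):
    |P|=2: 9 collections, coeffs (), (), (1), (1), (1), (1), (1), (2), (2)


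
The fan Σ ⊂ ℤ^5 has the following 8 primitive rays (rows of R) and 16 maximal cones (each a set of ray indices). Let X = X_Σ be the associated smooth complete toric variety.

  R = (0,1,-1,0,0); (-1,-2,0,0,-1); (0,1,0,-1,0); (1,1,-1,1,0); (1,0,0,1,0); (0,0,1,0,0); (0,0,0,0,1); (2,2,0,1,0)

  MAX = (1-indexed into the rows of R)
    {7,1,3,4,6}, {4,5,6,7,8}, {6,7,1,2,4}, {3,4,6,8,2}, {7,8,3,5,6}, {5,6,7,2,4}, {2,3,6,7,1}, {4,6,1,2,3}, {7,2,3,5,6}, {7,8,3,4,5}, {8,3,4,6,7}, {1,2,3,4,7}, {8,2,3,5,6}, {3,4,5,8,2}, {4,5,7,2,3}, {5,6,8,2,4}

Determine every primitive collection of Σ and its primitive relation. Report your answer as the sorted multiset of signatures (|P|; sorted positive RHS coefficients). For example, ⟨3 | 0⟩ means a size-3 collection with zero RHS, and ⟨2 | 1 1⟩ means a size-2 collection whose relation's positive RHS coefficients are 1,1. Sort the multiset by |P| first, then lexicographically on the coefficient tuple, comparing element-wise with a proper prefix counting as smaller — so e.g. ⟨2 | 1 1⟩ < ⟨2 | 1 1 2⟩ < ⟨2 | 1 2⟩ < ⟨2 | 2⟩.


|primitive collections| = 5. Relations:

  • {1,5}:  v_{1} + v_{5} = v_{4}  so sig = ⟨2 | 1⟩
  • {1,8}:  v_{1} + v_{8} = v_{3} + 2·v_{4} + v_{6}  so sig = ⟨2 | 1 1 2⟩
  • {2,7,8}:  v_{2} + v_{7} + v_{8} = v_{5}  so sig = ⟨3 | 1⟩
  • {3,4,5,6}:  v_{3} + v_{4} + v_{5} + v_{6} = v_{8}  so sig = ⟨4 | 1⟩
  • {2,3,4,6,7}:  v_{2} + v_{3} + v_{4} + v_{6} + v_{7} = 0  so sig = ⟨5 | 0⟩

so the primitive-relation signature multiset is
{ ⟨2 | 1⟩,  ⟨2 | 1 1 2⟩,  ⟨3 | 1⟩,  ⟨4 | 1⟩,  ⟨5 | 0⟩ }


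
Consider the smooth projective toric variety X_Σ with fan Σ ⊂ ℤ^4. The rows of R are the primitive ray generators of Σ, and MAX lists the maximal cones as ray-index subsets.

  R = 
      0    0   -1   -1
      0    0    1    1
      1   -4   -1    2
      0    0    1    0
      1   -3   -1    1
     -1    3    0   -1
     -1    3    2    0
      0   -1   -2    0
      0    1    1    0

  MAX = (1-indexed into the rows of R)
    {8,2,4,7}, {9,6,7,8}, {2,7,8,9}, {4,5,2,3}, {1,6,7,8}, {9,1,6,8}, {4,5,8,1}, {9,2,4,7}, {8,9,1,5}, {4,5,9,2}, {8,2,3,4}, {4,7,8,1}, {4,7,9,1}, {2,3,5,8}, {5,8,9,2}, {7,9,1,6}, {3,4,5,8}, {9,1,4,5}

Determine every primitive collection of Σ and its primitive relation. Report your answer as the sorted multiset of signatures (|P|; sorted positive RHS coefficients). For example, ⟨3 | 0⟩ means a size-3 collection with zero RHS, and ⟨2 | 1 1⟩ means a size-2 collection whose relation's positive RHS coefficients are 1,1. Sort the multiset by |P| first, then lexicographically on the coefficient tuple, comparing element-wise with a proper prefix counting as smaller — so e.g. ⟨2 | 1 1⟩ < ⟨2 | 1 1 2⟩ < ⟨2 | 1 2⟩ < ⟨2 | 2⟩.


The 12 primitive collections of Σ (r=9, n=4):

  P = {1,2}:  v_{1} + v_{2} = 0  ⇒ sig = ⟨2 | 0⟩
  P = {5,7}:  v_{5} + v_{7} = v_{2}  ⇒ sig = ⟨2 | 1⟩
  P = {3,6}:  v_{3} + v_{6} = v_{2} + v_{8}  ⇒ sig = ⟨2 | 1 1⟩
  P = {3,9}:  v_{3} + v_{9} = v_{2} + v_{5}  ⇒ sig = ⟨2 | 1 1⟩
  P = {4,6}:  v_{4} + v_{6} = v_{1} + v_{7}  ⇒ sig = ⟨2 | 1 1⟩
  P = {5,6}:  v_{5} + v_{6} = v_{8} + v_{9}  ⇒ sig = ⟨2 | 1 1⟩
  P = {1,3}:  v_{1} + v_{3} = v_{4} + v_{5} + v_{8}  ⇒ sig = ⟨2 | 1 1 1⟩
  P = {2,6}:  v_{2} + v_{6} = v_{7} + v_{8} + v_{9}  ⇒ sig = ⟨2 | 1 1 1⟩
  P = {3,7}:  v_{3} + v_{7} = 2·v_{2} + v_{4} + v_{8}  ⇒ sig = ⟨2 | 1 1 2⟩
  P = {4,8,9}:  v_{4} + v_{8} + v_{9} = 0  ⇒ sig = ⟨3 | 0⟩
  P = {1,7,8,9}:  v_{1} + v_{7} + v_{8} + v_{9} = v_{6}  ⇒ sig = ⟨4 | 1⟩
  P = {2,4,5,8}:  v_{2} + v_{4} + v_{5} + v_{8} = v_{3}  ⇒ sig = ⟨4 | 1⟩

Signatures (|P|; sorted positive RHS coefficients), sorted:
    ⟨2 | 0⟩
    ⟨2 | 1⟩
    ⟨2 | 1 1⟩
    ⟨2 | 1 1⟩
    ⟨2 | 1 1⟩
    ⟨2 | 1 1⟩
    ⟨2 | 1 1 1⟩
    ⟨2 | 1 1 1⟩
    ⟨2 | 1 1 2⟩
    ⟨3 | 0⟩
    ⟨4 | 1⟩
    ⟨4 | 1⟩


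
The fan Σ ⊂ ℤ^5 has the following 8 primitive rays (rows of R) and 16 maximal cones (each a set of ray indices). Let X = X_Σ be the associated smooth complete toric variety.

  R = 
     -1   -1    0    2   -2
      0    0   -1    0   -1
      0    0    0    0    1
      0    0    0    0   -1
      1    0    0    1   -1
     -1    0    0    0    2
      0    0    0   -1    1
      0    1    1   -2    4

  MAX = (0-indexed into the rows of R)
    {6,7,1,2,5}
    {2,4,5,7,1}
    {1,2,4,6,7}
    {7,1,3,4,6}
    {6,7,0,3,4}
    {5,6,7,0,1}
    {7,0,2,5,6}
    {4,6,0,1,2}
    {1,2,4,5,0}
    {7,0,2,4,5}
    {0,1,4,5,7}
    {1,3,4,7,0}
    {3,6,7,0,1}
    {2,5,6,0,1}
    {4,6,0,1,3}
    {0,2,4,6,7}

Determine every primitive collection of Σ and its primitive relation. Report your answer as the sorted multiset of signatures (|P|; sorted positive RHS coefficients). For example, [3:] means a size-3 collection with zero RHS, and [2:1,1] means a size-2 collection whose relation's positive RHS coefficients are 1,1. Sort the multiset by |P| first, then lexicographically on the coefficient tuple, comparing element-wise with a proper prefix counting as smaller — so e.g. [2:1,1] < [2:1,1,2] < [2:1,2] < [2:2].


|primitive collections| = 5. Relations:

  • {2,3}:  v_{2} + v_{3} = 0  →  sig = [2:]
  • {3,5}:  v_{3} + v_{5} = v_{0} + v_{1} + v_{7}  →  sig = [2:1,1,1]
  • {4,5,6}:  v_{4} + v_{5} + v_{6} = 2·v_{2}  →  sig = [3:2]
  • {0,1,2,7}:  v_{0} + v_{1} + v_{2} + v_{7} = v_{5}  →  sig = [4:1]
  • {0,1,4,6,7}:  v_{0} + v_{1} + v_{4} + v_{6} + v_{7} = v_{2}  →  sig = [5:1]

Hence PRS(X_Σ) =
{ [2:],  [2:1,1,1],  [3:2],  [4:1],  [5:1] }


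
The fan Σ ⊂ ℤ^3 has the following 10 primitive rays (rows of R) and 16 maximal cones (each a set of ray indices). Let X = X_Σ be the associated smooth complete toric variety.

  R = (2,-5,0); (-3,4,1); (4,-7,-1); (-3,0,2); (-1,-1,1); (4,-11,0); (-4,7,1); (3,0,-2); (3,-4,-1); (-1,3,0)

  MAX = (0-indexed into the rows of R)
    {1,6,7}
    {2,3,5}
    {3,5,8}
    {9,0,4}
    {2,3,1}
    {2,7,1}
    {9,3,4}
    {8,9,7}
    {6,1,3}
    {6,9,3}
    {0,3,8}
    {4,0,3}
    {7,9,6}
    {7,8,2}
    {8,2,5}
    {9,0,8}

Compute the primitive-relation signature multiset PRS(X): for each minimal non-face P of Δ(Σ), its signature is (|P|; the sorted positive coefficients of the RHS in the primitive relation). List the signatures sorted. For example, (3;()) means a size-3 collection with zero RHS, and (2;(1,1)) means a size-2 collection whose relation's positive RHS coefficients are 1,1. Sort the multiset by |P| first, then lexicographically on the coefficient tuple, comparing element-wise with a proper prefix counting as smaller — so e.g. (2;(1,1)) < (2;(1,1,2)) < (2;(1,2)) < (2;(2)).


|primitive collections| = 24. Relations:

  {1,8}:  v_{1} + v_{8} = 0  →  sig = (2;())
  {2,6}:  v_{2} + v_{6} = 0  →  sig = (2;())
  {3,7}:  v_{3} + v_{7} = 0  →  sig = (2;())
  {0,1}:  v_{0} + v_{1} = v_{4}  →  sig = (2;(1))
  {1,9}:  v_{1} + v_{9} = v_{6}  →  sig = (2;(1))
  {2,9}:  v_{2} + v_{9} = v_{8}  →  sig = (2;(1))
  {4,8}:  v_{4} + v_{8} = v_{0}  →  sig = (2;(1))
  {6,8}:  v_{6} + v_{8} = v_{9}  →  sig = (2;(1))
  {0,6}:  v_{0} + v_{6} = v_{4} + v_{9}  →  sig = (2;(1,1))
  {1,4}:  v_{1} + v_{4} = v_{3} + v_{9}  →  sig = (2;(1,1))
  {1,5}:  v_{1} + v_{5} = v_{2} + v_{3}  →  sig = (2;(1,1))
  {4,7}:  v_{4} + v_{7} = v_{8} + v_{9}  →  sig = (2;(1,1))
  {5,6}:  v_{5} + v_{6} = v_{3} + v_{8}  →  sig = (2;(1,1))
  {5,7}:  v_{5} + v_{7} = v_{2} + v_{8}  →  sig = (2;(1,1))
  {0,7}:  v_{0} + v_{7} = 2·v_{8} + v_{9}  →  sig = (2;(1,2))
  {2,4}:  v_{2} + v_{4} = v_{3} + 2·v_{8}  →  sig = (2;(1,2))
  {4,6}:  v_{4} + v_{6} = v_{3} + 2·v_{9}  →  sig = (2;(1,2))
  {5,9}:  v_{5} + v_{9} = v_{3} + 2·v_{8}  →  sig = (2;(1,2))
  {0,2}:  v_{0} + v_{2} = v_{3} + 3·v_{8}  →  sig = (2;(1,3))
  {4,5}:  v_{4} + v_{5} = 2·v_{3} + 3·v_{8}  →  sig = (2;(2,3))
  {0,5}:  v_{0} + v_{5} = 2·v_{3} + 4·v_{8}  →  sig = (2;(2,4))
  {2,3,8}:  v_{2} + v_{3} + v_{8} = v_{5}  →  sig = (3;(1))
  {3,8,9}:  v_{3} + v_{8} + v_{9} = v_{4}  →  sig = (3;(1))
  {0,3,9}:  v_{0} + v_{3} + v_{9} = 2·v_{4}  →  sig = (3;(2))

so the primitive-relation signature multiset is
    (2;())
    (2;())
    (2;())
    (2;(1))
    (2;(1))
    (2;(1))
    (2;(1))
    (2;(1))
    (2;(1,1))
    (2;(1,1))
    (2;(1,1))
    (2;(1,1))
    (2;(1,1))
    (2;(1,1))
    (2;(1,2))
    (2;(1,2))
    (2;(1,2))
    (2;(1,2))
    (2;(1,3))
    (2;(2,3))
    (2;(2,4))
    (3;(1))
    (3;(1))
    (3;(2))


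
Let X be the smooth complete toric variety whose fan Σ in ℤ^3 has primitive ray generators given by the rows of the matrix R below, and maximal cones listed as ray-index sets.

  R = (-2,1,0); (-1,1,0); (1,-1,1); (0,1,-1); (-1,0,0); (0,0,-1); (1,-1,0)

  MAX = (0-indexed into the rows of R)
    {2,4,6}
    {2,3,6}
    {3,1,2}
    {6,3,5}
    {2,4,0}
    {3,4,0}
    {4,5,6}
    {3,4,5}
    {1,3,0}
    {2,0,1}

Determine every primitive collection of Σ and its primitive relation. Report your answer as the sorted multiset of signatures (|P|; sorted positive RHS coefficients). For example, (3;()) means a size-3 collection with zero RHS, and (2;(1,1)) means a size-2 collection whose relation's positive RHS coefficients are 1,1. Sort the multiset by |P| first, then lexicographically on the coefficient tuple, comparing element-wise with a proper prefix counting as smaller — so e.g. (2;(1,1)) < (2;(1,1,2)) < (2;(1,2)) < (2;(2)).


The 9 primitive collections of Σ (r=7, n=3):

  P={1,6}:  v_{1} + v_{6} = 0  ⇒ sig = (2;())
  P={0,6}:  v_{0} + v_{6} = v_{4}  ⇒ sig = (2;(1))
  P={1,4}:  v_{1} + v_{4} = v_{0}  ⇒ sig = (2;(1))
  P={2,5}:  v_{2} + v_{5} = v_{6}  ⇒ sig = (2;(1))
  P={1,5}:  v_{1} + v_{5} = v_{3} + v_{4}  ⇒ sig = (2;(1,1))
  P={0,5}:  v_{0} + v_{5} = v_{3} + 2·v_{4}  ⇒ sig = (2;(1,2))
  P={2,3,4}:  v_{2} + v_{3} + v_{4} = 0  ⇒ sig = (3;())
  P={0,2,3}:  v_{0} + v_{2} + v_{3} = v_{1}  ⇒ sig = (3;(1))
  P={3,4,6}:  v_{3} + v_{4} + v_{6} = v_{5}  ⇒ sig = (3;(1))

Hence PRS(X_Σ) =
{ (2;()),  (2;(1)) ×3,  (2;(1,1)),  (2;(1,2)),  (3;()),  (3;(1)) ×2 }


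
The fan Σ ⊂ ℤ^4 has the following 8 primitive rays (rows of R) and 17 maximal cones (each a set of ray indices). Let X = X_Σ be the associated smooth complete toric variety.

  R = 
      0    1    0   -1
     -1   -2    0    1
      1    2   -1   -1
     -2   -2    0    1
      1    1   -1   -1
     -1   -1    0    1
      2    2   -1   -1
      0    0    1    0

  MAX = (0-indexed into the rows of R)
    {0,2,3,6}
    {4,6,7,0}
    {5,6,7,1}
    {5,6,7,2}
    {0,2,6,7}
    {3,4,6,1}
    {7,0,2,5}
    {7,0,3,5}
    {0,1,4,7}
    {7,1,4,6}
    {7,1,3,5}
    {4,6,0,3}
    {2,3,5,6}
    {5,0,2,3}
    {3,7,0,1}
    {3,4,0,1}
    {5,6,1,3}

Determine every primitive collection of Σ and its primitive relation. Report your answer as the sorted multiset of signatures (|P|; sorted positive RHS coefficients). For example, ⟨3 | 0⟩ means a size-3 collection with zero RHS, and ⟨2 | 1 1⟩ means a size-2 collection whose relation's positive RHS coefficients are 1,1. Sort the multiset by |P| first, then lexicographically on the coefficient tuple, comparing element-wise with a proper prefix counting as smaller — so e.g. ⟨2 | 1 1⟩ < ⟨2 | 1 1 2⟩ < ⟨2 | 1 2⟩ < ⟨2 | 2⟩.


|primitive collections| = 9. Relations:

  • {1,2}:  v_{1} + v_{2} = v_{3} + v_{6} ; sig = ⟨2 | 1 1⟩
  • {4,5}:  v_{4} + v_{5} = v_{3} + v_{6} ; sig = ⟨2 | 1 1⟩
  • {2,4}:  v_{2} + v_{4} = v_{0} + v_{3} + 2·v_{6} ; sig = ⟨2 | 1 1 2⟩
  • {3,6,7}:  v_{3} + v_{6} + v_{7} = 0 ; sig = ⟨3 | 0⟩
  • {0,1,5}:  v_{0} + v_{1} + v_{5} = v_{3} ; sig = ⟨3 | 1⟩
  • {0,1,6}:  v_{0} + v_{1} + v_{6} = v_{4} ; sig = ⟨3 | 1⟩
  • {0,5,6}:  v_{0} + v_{5} + v_{6} = v_{2} ; sig = ⟨3 | 1⟩
  • {2,3,7}:  v_{2} + v_{3} + v_{7} = v_{0} + v_{5} ; sig = ⟨3 | 1 1⟩
  • {3,4,7}:  v_{3} + v_{4} + v_{7} = v_{0} + v_{1} ; sig = ⟨3 | 1 1⟩

so the primitive-relation signature multiset is
[⟨2 | 1 1⟩, ⟨2 | 1 1⟩, ⟨2 | 1 1 2⟩, ⟨3 | 0⟩, ⟨3 | 1⟩, ⟨3 | 1⟩, ⟨3 | 1⟩, ⟨3 | 1 1⟩, ⟨3 | 1 1⟩]


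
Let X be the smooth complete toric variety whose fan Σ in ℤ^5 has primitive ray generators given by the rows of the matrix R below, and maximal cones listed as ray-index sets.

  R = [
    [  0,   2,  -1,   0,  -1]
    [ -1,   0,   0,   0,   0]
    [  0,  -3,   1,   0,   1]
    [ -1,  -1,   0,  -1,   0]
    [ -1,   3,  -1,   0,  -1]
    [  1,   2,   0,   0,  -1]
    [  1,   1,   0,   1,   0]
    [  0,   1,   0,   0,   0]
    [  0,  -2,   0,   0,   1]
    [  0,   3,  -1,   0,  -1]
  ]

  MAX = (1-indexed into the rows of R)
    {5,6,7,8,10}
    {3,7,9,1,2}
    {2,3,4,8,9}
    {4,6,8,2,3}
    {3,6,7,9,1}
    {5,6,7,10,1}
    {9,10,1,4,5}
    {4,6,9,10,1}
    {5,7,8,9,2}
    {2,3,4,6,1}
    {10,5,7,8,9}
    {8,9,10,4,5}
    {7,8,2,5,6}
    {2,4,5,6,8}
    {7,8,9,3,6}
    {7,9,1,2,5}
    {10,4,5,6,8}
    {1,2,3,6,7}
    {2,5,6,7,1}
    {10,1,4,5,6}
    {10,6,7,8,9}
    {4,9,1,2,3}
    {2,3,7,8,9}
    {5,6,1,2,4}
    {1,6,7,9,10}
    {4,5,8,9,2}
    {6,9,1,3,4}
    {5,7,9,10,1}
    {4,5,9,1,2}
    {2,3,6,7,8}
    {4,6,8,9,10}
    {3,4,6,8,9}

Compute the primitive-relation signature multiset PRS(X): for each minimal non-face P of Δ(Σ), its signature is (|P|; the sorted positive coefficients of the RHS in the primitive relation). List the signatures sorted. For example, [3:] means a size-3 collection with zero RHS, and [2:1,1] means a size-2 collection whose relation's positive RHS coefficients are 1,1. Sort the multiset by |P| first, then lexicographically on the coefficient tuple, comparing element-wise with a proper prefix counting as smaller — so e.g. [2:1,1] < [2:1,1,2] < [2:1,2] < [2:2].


Primitive collections (7):

  P={3,10}:  v_{3} + v_{10} = 0 — sig = [2:]
  P={4,7}:  v_{4} + v_{7} = 0 — sig = [2:]
  P={1,8}:  v_{1} + v_{8} = v_{10} — sig = [2:1]
  P={2,10}:  v_{2} + v_{10} = v_{5} — sig = [2:1]
  P={3,5}:  v_{3} + v_{5} = v_{2} — sig = [2:1]
  P={2,6,9}:  v_{2} + v_{6} + v_{9} = 0 — sig = [3:]
  P={5,6,9}:  v_{5} + v_{6} + v_{9} = v_{10} — sig = [3:1]

Hence PRS(X_Σ) =
    |P|=2: 5 collections, coeffs (), (), (1), (1), (1)
    |P|=3: 2 collections, coeffs (), (1)


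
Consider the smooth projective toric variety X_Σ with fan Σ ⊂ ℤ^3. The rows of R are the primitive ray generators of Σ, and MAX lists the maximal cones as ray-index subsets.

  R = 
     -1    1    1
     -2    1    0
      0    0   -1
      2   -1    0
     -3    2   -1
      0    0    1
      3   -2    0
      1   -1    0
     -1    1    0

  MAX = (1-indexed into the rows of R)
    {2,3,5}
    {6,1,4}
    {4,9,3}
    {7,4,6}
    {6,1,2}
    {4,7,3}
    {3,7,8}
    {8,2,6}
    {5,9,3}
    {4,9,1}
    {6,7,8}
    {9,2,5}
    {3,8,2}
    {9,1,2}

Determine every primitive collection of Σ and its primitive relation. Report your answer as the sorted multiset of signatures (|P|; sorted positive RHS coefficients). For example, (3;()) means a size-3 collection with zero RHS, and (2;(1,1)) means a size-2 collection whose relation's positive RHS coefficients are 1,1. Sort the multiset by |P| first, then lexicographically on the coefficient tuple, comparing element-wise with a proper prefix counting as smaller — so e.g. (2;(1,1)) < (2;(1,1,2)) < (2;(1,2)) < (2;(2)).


The 16 primitive collections of Σ (r=9, n=3):

  • {2,4}:  v_{2} + v_{4} = 0  ⇒ sig = (2;())
  • {3,6}:  v_{3} + v_{6} = 0  ⇒ sig = (2;())
  • {8,9}:  v_{8} + v_{9} = 0  ⇒ sig = (2;())
  • {1,3}:  v_{1} + v_{3} = v_{9}  ⇒ sig = (2;(1))
  • {1,8}:  v_{1} + v_{8} = v_{6}  ⇒ sig = (2;(1))
  • {2,7}:  v_{2} + v_{7} = v_{8}  ⇒ sig = (2;(1))
  • {4,8}:  v_{4} + v_{8} = v_{7}  ⇒ sig = (2;(1))
  • {5,7}:  v_{5} + v_{7} = v_{3}  ⇒ sig = (2;(1))
  • {6,9}:  v_{6} + v_{9} = v_{1}  ⇒ sig = (2;(1))
  • {7,9}:  v_{7} + v_{9} = v_{4}  ⇒ sig = (2;(1))
  • {1,7}:  v_{1} + v_{7} = v_{4} + v_{6}  ⇒ sig = (2;(1,1))
  • {4,5}:  v_{4} + v_{5} = v_{3} + v_{9}  ⇒ sig = (2;(1,1))
  • {5,6}:  v_{5} + v_{6} = v_{2} + v_{9}  ⇒ sig = (2;(1,1))
  • {5,8}:  v_{5} + v_{8} = v_{2} + v_{3}  ⇒ sig = (2;(1,1))
  • {1,5}:  v_{1} + v_{5} = v_{2} + 2·v_{9}  ⇒ sig = (2;(1,2))
  • {2,3,9}:  v_{2} + v_{3} + v_{9} = v_{5}  ⇒ sig = (3;(1))

Sorted signature multiset PRS(X):
    (2;())
    (2;())
    (2;())
    (2;(1))
    (2;(1))
    (2;(1))
    (2;(1))
    (2;(1))
    (2;(1))
    (2;(1))
    (2;(1,1))
    (2;(1,1))
    (2;(1,1))
    (2;(1,1))
    (2;(1,2))
    (3;(1))


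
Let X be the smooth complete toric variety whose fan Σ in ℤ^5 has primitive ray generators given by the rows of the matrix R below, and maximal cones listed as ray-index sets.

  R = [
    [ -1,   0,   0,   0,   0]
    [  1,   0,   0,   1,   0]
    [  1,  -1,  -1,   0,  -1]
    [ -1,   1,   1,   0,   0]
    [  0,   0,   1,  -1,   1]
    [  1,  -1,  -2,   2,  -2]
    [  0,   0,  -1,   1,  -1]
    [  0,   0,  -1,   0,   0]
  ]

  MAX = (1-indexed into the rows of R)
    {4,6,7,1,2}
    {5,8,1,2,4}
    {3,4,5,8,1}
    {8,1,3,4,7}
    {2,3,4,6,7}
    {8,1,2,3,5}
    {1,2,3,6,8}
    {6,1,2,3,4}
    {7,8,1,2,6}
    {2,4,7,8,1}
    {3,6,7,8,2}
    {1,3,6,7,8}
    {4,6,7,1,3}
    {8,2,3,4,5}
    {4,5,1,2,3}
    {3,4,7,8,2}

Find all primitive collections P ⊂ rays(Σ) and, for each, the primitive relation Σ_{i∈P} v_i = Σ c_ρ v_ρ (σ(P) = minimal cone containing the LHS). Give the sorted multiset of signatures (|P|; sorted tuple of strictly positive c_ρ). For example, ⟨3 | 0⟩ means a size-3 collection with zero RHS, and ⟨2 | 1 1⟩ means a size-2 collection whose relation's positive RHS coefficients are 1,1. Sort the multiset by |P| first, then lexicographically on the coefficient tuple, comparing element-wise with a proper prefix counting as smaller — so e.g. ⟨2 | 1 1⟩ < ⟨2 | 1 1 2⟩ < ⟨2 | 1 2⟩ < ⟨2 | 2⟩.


5 minimal non-faces of Δ(Σ) (on 8 rays):

  • {5,7}:  v_{5} + v_{7} = 0  so sig = ⟨2 | 0⟩
  • {5,6}:  v_{5} + v_{6} = v_{1} + v_{2} + v_{3}  so sig = ⟨2 | 1 1 1⟩
  • {4,6,8}:  v_{4} + v_{6} + v_{8} = 2·v_{7}  so sig = ⟨3 | 2⟩
  • {1,2,3,7}:  v_{1} + v_{2} + v_{3} + v_{7} = v_{6}  so sig = ⟨4 | 1⟩
  • {1,2,3,4,8}:  v_{1} + v_{2} + v_{3} + v_{4} + v_{8} = v_{7}  so sig = ⟨5 | 1⟩

Sorted signature multiset PRS(X):
    ⟨2 | 0⟩
    ⟨2 | 1 1 1⟩
    ⟨3 | 2⟩
    ⟨4 | 1⟩
    ⟨5 | 1⟩
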